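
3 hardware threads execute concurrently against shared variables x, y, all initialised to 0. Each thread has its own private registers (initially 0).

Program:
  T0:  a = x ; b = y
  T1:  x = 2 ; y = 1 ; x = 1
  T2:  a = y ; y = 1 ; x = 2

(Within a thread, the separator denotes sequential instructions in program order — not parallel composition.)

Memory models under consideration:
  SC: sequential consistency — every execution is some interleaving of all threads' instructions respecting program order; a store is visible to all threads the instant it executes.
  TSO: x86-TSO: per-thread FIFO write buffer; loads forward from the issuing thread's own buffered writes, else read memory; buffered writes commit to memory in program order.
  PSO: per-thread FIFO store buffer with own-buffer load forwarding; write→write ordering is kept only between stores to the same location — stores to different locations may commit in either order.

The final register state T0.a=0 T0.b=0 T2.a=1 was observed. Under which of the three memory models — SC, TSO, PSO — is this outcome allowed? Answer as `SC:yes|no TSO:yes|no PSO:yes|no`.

SC:yes TSO:yes PSO:yes

outcome vector order: (T0.a,T0.b,T2.a)
under SC → <0 0 0>, <0 0 1>, <0 1 0>, <0 1 1>, <1 1 0>, <1 1 1>, <2 0 0>, <2 0 1>, <2 1 0>, <2 1 1>
under TSO → <0 0 0>, <0 0 1>, <0 1 0>, <0 1 1>, <1 1 0>, <1 1 1>, <2 0 0>, <2 0 1>, <2 1 0>, <2 1 1>
under PSO → <0 0 0>, <0 0 1>, <0 1 0>, <0 1 1>, <1 0 0>, <1 0 1>, <1 1 0>, <1 1 1>, <2 0 0>, <2 0 1>, <2 1 0>, <2 1 1>
target <0 0 1> ∈ {SC,TSO,PSO}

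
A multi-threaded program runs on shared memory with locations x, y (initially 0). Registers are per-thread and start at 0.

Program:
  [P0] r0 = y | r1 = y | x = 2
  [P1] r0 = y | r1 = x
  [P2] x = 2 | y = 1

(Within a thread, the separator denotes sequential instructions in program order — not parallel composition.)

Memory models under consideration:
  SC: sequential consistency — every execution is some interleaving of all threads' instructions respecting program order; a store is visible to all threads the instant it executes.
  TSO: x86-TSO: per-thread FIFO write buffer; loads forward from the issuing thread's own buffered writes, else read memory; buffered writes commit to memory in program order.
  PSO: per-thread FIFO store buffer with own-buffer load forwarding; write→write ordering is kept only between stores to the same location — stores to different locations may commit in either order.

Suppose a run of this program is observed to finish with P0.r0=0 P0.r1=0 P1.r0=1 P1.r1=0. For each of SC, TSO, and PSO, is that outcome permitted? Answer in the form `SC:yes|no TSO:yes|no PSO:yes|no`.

SC:no TSO:no PSO:yes

outcome vector order: (P0.r0,P0.r1,P1.r0,P1.r1)
SC: 9 outcomes — {(0,0,0,0), (0,0,0,2), (0,0,1,2), (0,1,0,0), (0,1,0,2), (0,1,1,2), (1,1,0,0), (1,1,0,2), (1,1,1,2)}
TSO: 9 outcomes — {(0,0,0,0), (0,0,0,2), (0,0,1,2), (0,1,0,0), (0,1,0,2), (0,1,1,2), (1,1,0,0), (1,1,0,2), (1,1,1,2)}
PSO: 12 outcomes — {(0,0,0,0), (0,0,0,2), (0,0,1,0), (0,0,1,2), (0,1,0,0), (0,1,0,2), (0,1,1,0), (0,1,1,2), (1,1,0,0), (1,1,0,2), (1,1,1,0), (1,1,1,2)}
target (0,0,1,0) ∈ {PSO}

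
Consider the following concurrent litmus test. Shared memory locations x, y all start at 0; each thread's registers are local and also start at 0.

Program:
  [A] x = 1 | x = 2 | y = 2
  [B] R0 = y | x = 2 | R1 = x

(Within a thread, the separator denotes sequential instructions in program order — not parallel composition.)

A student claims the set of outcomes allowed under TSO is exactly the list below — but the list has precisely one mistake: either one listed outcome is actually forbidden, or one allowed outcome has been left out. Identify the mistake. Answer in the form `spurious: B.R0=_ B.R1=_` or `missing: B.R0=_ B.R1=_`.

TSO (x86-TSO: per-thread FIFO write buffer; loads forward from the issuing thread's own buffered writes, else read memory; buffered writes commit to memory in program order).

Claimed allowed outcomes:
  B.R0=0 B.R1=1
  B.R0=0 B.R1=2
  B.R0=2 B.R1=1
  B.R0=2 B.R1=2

spurious: B.R0=2 B.R1=1

outcome vector order: (B.R0,B.R1)
[TSO] allowed = {<0 1> <0 2> <2 2>}
claimed∖TSO = {<2 1>}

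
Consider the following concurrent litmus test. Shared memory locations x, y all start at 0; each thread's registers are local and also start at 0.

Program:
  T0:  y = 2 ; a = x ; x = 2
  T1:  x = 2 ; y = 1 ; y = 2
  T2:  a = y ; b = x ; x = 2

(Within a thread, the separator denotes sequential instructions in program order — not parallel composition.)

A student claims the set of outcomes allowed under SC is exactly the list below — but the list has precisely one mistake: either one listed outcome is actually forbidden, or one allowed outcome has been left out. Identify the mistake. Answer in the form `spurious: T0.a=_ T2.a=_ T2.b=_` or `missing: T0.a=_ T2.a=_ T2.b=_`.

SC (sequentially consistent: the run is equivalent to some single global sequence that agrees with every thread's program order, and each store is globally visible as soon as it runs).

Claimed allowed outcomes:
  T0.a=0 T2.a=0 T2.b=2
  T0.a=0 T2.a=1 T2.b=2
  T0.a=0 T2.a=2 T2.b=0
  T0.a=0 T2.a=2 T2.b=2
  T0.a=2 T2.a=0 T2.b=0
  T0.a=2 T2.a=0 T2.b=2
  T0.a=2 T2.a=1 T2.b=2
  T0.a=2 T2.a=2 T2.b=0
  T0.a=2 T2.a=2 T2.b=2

missing: T0.a=0 T2.a=0 T2.b=0

outcome vector order: (T0.a,T2.a,T2.b)
SC: 10 outcomes — {0/0/0, 0/0/2, 0/1/2, 0/2/0, 0/2/2, 2/0/0, 2/0/2, 2/1/2, 2/2/0, 2/2/2}
SC∖claimed = {0/0/0}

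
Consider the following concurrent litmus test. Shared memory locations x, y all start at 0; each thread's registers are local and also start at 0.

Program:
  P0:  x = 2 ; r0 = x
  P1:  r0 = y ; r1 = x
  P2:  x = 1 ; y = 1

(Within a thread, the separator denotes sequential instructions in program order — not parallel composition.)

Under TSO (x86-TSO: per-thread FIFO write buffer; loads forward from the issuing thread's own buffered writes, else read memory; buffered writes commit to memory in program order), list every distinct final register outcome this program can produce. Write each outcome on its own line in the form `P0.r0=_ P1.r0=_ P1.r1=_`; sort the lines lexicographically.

P0.r0=1 P1.r0=0 P1.r1=0
P0.r0=1 P1.r0=0 P1.r1=1
P0.r0=1 P1.r0=0 P1.r1=2
P0.r0=1 P1.r0=1 P1.r1=1
P0.r0=2 P1.r0=0 P1.r1=0
P0.r0=2 P1.r0=0 P1.r1=1
P0.r0=2 P1.r0=0 P1.r1=2
P0.r0=2 P1.r0=1 P1.r1=1
P0.r0=2 P1.r0=1 P1.r1=2

outcome vector order: (P0.r0,P1.r0,P1.r1)
|TSO outcomes| = 9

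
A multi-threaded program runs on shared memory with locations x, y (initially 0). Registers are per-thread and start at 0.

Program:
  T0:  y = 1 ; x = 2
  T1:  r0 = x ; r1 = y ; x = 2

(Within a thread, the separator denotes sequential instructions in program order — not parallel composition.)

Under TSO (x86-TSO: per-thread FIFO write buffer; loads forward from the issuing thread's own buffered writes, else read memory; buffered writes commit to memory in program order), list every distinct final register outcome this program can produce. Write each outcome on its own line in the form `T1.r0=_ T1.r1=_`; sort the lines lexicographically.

outcome vector order: (T1.r0,T1.r1)
|TSO outcomes| = 3

T1.r0=0 T1.r1=0
T1.r0=0 T1.r1=1
T1.r0=2 T1.r1=1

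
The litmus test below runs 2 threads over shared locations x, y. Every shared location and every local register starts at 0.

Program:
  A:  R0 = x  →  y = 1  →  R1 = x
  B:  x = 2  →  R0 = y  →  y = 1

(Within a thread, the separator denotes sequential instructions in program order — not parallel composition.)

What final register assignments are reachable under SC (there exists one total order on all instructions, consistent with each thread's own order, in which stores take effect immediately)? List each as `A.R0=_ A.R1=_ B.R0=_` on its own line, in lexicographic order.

outcome vector order: (A.R0,A.R1,B.R0)
|SC outcomes| = 5

A.R0=0 A.R1=0 B.R0=1
A.R0=0 A.R1=2 B.R0=0
A.R0=0 A.R1=2 B.R0=1
A.R0=2 A.R1=2 B.R0=0
A.R0=2 A.R1=2 B.R0=1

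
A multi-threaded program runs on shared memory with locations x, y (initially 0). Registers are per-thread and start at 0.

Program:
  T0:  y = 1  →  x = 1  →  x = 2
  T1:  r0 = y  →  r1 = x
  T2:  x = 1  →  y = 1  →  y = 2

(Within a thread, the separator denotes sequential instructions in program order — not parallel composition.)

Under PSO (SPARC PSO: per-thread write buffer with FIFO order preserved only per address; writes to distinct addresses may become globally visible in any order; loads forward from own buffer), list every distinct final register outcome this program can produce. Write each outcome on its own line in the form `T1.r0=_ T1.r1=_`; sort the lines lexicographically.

outcome vector order: (T1.r0,T1.r1)
|PSO outcomes| = 9

T1.r0=0 T1.r1=0
T1.r0=0 T1.r1=1
T1.r0=0 T1.r1=2
T1.r0=1 T1.r1=0
T1.r0=1 T1.r1=1
T1.r0=1 T1.r1=2
T1.r0=2 T1.r1=0
T1.r0=2 T1.r1=1
T1.r0=2 T1.r1=2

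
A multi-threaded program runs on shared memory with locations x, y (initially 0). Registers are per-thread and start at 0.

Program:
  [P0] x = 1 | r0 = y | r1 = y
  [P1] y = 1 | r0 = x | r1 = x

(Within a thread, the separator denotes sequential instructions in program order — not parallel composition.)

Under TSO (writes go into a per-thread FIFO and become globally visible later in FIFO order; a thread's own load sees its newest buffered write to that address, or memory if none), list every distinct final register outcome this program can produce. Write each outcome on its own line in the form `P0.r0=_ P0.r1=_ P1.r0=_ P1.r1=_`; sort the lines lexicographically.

P0.r0=0 P0.r1=0 P1.r0=0 P1.r1=0
P0.r0=0 P0.r1=0 P1.r0=0 P1.r1=1
P0.r0=0 P0.r1=0 P1.r0=1 P1.r1=1
P0.r0=0 P0.r1=1 P1.r0=0 P1.r1=0
P0.r0=0 P0.r1=1 P1.r0=0 P1.r1=1
P0.r0=0 P0.r1=1 P1.r0=1 P1.r1=1
P0.r0=1 P0.r1=1 P1.r0=0 P1.r1=0
P0.r0=1 P0.r1=1 P1.r0=0 P1.r1=1
P0.r0=1 P0.r1=1 P1.r0=1 P1.r1=1

outcome vector order: (P0.r0,P0.r1,P1.r0,P1.r1)
|TSO outcomes| = 9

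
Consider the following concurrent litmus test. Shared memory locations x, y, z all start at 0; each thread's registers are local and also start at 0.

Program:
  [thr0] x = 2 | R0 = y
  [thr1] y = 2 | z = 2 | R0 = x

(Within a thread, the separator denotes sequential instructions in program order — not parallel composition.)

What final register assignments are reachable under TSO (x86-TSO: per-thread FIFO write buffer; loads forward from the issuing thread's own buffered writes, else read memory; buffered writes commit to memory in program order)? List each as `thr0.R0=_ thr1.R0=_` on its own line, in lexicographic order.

outcome vector order: (thr0.R0,thr1.R0)
|TSO outcomes| = 4

thr0.R0=0 thr1.R0=0
thr0.R0=0 thr1.R0=2
thr0.R0=2 thr1.R0=0
thr0.R0=2 thr1.R0=2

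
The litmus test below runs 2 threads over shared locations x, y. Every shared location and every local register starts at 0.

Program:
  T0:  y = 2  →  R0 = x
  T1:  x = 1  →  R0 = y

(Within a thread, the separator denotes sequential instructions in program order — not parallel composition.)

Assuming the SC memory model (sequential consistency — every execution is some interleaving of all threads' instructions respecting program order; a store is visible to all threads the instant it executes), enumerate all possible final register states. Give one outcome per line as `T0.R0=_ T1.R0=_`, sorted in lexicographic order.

T0.R0=0 T1.R0=2
T0.R0=1 T1.R0=0
T0.R0=1 T1.R0=2

outcome vector order: (T0.R0,T1.R0)
|SC outcomes| = 3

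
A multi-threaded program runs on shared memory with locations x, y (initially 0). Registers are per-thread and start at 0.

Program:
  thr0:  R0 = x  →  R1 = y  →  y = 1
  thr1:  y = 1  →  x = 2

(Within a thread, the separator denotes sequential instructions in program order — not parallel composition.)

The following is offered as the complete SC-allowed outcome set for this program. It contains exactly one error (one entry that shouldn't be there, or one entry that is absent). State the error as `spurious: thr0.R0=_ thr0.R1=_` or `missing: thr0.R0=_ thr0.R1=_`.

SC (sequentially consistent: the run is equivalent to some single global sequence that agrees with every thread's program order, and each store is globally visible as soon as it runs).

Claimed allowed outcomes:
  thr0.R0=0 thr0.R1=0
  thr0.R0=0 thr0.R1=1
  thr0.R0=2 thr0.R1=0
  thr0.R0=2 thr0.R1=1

outcome vector order: (thr0.R0,thr0.R1)
[SC] allowed = {00, 01, 21}
claimed∖SC = {20}

spurious: thr0.R0=2 thr0.R1=0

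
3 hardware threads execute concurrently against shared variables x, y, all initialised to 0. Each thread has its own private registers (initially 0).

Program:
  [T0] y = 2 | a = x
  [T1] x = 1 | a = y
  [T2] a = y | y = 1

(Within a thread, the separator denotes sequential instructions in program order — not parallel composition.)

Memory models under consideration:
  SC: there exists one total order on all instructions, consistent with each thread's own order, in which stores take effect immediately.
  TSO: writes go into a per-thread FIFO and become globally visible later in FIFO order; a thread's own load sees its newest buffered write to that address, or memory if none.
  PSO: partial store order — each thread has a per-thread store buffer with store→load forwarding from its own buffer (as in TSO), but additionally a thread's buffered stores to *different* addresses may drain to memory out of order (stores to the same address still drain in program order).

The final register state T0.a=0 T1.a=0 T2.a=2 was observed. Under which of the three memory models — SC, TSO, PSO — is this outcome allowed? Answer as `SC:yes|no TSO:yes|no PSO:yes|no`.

outcome vector order: (T0.a,T1.a,T2.a)
under SC → 010, 012, 020, 022, 100, 102, 110, 112, 120, 122
under TSO → 000, 002, 010, 012, 020, 022, 100, 102, 110, 112, 120, 122
under PSO → 000, 002, 010, 012, 020, 022, 100, 102, 110, 112, 120, 122
target 002 ∈ {TSO,PSO}

SC:no TSO:yes PSO:yes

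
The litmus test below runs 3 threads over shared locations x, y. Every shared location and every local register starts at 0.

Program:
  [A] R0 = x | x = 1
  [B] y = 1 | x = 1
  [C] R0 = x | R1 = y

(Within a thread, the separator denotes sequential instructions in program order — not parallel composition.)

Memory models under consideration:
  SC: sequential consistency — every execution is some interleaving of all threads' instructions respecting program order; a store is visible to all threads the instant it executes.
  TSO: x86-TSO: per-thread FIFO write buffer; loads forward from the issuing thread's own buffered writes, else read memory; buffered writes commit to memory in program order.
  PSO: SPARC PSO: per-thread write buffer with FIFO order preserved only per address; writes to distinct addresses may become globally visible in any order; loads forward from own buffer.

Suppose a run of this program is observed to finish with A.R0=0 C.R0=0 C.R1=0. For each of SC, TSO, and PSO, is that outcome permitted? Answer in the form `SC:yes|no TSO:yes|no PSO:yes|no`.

SC:yes TSO:yes PSO:yes

outcome vector order: (A.R0,C.R0,C.R1)
SC (7): 0/0/0, 0/0/1, 0/1/0, 0/1/1, 1/0/0, 1/0/1, 1/1/1
TSO (7): 0/0/0, 0/0/1, 0/1/0, 0/1/1, 1/0/0, 1/0/1, 1/1/1
PSO (8): 0/0/0, 0/0/1, 0/1/0, 0/1/1, 1/0/0, 1/0/1, 1/1/0, 1/1/1
target 0/0/0 ∈ {SC,TSO,PSO}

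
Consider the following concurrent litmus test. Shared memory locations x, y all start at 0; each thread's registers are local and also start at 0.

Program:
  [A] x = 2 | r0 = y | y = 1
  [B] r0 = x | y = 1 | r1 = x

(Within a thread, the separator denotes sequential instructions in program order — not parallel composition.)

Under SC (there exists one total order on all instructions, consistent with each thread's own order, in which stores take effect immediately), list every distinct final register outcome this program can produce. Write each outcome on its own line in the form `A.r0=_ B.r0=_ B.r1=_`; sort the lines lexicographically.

outcome vector order: (A.r0,B.r0,B.r1)
|SC outcomes| = 5

A.r0=0 B.r0=0 B.r1=2
A.r0=0 B.r0=2 B.r1=2
A.r0=1 B.r0=0 B.r1=0
A.r0=1 B.r0=0 B.r1=2
A.r0=1 B.r0=2 B.r1=2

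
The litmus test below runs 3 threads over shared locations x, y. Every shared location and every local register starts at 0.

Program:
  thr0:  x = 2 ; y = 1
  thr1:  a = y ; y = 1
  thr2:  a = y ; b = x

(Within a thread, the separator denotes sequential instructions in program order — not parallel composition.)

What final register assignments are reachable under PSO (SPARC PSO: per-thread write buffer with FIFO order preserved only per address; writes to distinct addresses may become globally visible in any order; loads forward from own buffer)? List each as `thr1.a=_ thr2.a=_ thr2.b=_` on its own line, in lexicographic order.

outcome vector order: (thr1.a,thr2.a,thr2.b)
|PSO outcomes| = 8

thr1.a=0 thr2.a=0 thr2.b=0
thr1.a=0 thr2.a=0 thr2.b=2
thr1.a=0 thr2.a=1 thr2.b=0
thr1.a=0 thr2.a=1 thr2.b=2
thr1.a=1 thr2.a=0 thr2.b=0
thr1.a=1 thr2.a=0 thr2.b=2
thr1.a=1 thr2.a=1 thr2.b=0
thr1.a=1 thr2.a=1 thr2.b=2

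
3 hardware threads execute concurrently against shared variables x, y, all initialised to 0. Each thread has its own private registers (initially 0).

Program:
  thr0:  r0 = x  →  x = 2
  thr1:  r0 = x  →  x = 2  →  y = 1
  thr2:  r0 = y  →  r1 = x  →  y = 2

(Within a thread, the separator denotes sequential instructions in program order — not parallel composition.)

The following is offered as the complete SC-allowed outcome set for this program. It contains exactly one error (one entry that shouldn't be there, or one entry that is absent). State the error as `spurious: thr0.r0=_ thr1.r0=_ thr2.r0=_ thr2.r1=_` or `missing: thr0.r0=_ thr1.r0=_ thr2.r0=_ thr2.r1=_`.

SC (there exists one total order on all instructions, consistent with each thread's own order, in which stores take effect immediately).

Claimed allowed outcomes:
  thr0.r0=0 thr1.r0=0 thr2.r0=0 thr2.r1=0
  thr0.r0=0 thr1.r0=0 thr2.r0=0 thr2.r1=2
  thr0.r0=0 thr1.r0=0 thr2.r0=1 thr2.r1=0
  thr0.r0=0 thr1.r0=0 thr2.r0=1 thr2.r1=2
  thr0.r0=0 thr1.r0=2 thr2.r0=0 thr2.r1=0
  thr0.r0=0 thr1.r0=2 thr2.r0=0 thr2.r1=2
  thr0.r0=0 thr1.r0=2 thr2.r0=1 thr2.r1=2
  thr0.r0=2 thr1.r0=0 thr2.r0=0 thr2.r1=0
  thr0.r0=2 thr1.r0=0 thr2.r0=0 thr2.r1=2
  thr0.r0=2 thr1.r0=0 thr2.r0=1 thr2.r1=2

outcome vector order: (thr0.r0,thr1.r0,thr2.r0,thr2.r1)
SC: 9 outcomes — {0/0/0/0; 0/0/0/2; 0/0/1/2; 0/2/0/0; 0/2/0/2; 0/2/1/2; 2/0/0/0; 2/0/0/2; 2/0/1/2}
claimed∖SC = {0/0/1/0}

spurious: thr0.r0=0 thr1.r0=0 thr2.r0=1 thr2.r1=0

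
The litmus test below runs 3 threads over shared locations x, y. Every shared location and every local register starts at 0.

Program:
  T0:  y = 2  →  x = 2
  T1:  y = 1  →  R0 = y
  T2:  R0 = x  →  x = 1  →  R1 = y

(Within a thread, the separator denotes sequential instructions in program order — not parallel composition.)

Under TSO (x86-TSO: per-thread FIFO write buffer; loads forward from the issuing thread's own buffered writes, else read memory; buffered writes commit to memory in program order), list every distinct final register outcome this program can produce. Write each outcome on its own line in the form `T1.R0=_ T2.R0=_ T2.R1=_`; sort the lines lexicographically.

outcome vector order: (T1.R0,T2.R0,T2.R1)
|TSO outcomes| = 9

T1.R0=1 T2.R0=0 T2.R1=0
T1.R0=1 T2.R0=0 T2.R1=1
T1.R0=1 T2.R0=0 T2.R1=2
T1.R0=1 T2.R0=2 T2.R1=1
T1.R0=1 T2.R0=2 T2.R1=2
T1.R0=2 T2.R0=0 T2.R1=0
T1.R0=2 T2.R0=0 T2.R1=1
T1.R0=2 T2.R0=0 T2.R1=2
T1.R0=2 T2.R0=2 T2.R1=2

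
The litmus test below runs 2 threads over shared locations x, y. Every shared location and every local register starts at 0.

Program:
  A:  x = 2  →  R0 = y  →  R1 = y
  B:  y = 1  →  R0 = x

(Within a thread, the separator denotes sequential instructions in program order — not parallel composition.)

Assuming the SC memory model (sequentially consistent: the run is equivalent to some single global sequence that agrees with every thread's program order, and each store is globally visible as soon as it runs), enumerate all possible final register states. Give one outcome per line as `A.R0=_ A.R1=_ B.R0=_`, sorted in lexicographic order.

outcome vector order: (A.R0,A.R1,B.R0)
|SC outcomes| = 4

A.R0=0 A.R1=0 B.R0=2
A.R0=0 A.R1=1 B.R0=2
A.R0=1 A.R1=1 B.R0=0
A.R0=1 A.R1=1 B.R0=2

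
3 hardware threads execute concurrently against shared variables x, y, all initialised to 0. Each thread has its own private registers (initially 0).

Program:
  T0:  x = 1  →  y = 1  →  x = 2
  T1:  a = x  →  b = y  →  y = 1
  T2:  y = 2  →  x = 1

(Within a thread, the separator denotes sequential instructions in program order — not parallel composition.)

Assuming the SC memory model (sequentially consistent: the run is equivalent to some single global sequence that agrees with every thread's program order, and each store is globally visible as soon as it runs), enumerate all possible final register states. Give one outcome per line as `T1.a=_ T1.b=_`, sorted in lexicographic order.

T1.a=0 T1.b=0
T1.a=0 T1.b=1
T1.a=0 T1.b=2
T1.a=1 T1.b=0
T1.a=1 T1.b=1
T1.a=1 T1.b=2
T1.a=2 T1.b=1
T1.a=2 T1.b=2

outcome vector order: (T1.a,T1.b)
|SC outcomes| = 8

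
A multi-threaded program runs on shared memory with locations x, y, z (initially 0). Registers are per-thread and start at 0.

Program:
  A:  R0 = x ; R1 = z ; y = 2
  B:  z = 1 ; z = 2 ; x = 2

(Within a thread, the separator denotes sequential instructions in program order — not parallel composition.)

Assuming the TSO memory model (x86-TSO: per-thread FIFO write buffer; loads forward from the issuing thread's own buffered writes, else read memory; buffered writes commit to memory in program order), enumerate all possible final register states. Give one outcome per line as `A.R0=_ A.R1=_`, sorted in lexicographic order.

outcome vector order: (A.R0,A.R1)
|TSO outcomes| = 4

A.R0=0 A.R1=0
A.R0=0 A.R1=1
A.R0=0 A.R1=2
A.R0=2 A.R1=2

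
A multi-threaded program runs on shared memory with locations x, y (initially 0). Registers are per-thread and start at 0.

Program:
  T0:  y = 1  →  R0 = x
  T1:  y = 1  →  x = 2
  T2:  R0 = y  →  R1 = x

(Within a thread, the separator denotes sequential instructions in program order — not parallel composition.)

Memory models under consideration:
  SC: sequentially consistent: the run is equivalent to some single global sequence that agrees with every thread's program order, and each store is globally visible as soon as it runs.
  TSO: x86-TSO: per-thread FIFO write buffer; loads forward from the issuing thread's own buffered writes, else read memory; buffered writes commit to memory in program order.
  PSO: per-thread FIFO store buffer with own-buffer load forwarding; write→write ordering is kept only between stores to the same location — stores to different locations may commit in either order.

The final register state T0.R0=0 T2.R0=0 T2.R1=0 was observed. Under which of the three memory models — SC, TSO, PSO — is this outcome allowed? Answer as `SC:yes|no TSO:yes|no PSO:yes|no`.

outcome vector order: (T0.R0,T2.R0,T2.R1)
[SC] allowed = {000, 002, 010, 012, 200, 202, 210, 212}
[TSO] allowed = {000, 002, 010, 012, 200, 202, 210, 212}
[PSO] allowed = {000, 002, 010, 012, 200, 202, 210, 212}
target 000 ∈ {SC,TSO,PSO}

SC:yes TSO:yes PSO:yes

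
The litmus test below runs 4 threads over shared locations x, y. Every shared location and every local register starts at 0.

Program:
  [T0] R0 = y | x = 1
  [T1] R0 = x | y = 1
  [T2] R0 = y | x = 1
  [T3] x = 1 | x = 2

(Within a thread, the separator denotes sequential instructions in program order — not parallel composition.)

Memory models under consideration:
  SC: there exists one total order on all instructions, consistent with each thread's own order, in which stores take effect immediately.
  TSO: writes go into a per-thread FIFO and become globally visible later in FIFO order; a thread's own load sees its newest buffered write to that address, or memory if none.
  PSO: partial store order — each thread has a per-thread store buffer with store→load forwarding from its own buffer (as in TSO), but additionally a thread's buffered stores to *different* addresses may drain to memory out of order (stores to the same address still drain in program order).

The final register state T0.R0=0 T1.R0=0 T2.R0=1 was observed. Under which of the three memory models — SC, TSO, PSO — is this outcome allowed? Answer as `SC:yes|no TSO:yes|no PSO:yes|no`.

SC:yes TSO:yes PSO:yes

outcome vector order: (T0.R0,T1.R0,T2.R0)
[SC] allowed = {<0 0 0>; <0 0 1>; <0 1 0>; <0 1 1>; <0 2 0>; <0 2 1>; <1 0 0>; <1 0 1>; <1 1 0>; <1 1 1>; <1 2 0>; <1 2 1>}
[TSO] allowed = {<0 0 0>; <0 0 1>; <0 1 0>; <0 1 1>; <0 2 0>; <0 2 1>; <1 0 0>; <1 0 1>; <1 1 0>; <1 1 1>; <1 2 0>; <1 2 1>}
[PSO] allowed = {<0 0 0>; <0 0 1>; <0 1 0>; <0 1 1>; <0 2 0>; <0 2 1>; <1 0 0>; <1 0 1>; <1 1 0>; <1 1 1>; <1 2 0>; <1 2 1>}
target <0 0 1> ∈ {SC,TSO,PSO}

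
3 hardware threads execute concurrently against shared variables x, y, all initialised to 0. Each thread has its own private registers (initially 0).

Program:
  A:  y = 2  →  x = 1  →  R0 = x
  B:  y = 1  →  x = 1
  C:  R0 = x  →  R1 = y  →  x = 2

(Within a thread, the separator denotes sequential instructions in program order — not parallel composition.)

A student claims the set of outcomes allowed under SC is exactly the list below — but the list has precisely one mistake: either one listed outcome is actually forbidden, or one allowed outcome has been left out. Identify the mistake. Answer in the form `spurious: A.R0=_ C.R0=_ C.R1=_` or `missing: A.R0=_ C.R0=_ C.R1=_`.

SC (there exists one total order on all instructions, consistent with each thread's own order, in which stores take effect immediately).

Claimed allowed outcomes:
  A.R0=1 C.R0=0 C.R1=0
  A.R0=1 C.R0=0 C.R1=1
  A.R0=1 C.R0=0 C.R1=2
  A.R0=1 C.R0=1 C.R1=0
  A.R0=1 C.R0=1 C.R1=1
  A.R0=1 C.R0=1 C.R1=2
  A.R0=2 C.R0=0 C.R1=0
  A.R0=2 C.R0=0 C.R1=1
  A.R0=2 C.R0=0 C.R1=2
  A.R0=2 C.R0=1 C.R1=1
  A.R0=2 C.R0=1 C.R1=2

outcome vector order: (A.R0,C.R0,C.R1)
SC (10): 1/0/0 1/0/1 1/0/2 1/1/1 1/1/2 2/0/0 2/0/1 2/0/2 2/1/1 2/1/2
claimed∖SC = {1/1/0}

spurious: A.R0=1 C.R0=1 C.R1=0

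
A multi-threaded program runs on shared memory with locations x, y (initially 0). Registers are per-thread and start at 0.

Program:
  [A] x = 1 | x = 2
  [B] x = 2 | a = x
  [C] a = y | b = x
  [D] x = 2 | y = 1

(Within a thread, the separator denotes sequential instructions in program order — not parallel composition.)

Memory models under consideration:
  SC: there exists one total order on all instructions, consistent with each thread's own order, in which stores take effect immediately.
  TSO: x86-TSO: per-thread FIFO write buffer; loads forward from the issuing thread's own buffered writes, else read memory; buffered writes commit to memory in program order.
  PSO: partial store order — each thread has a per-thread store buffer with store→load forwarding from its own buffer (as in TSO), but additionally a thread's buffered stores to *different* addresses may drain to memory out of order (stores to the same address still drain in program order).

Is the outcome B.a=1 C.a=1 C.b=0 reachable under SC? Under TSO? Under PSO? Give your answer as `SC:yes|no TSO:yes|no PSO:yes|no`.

SC:no TSO:no PSO:yes

outcome vector order: (B.a,C.a,C.b)
[SC] allowed = {100, 101, 102, 111, 112, 200, 201, 202, 211, 212}
[TSO] allowed = {100, 101, 102, 111, 112, 200, 201, 202, 211, 212}
[PSO] allowed = {100, 101, 102, 110, 111, 112, 200, 201, 202, 210, 211, 212}
target 110 ∈ {PSO}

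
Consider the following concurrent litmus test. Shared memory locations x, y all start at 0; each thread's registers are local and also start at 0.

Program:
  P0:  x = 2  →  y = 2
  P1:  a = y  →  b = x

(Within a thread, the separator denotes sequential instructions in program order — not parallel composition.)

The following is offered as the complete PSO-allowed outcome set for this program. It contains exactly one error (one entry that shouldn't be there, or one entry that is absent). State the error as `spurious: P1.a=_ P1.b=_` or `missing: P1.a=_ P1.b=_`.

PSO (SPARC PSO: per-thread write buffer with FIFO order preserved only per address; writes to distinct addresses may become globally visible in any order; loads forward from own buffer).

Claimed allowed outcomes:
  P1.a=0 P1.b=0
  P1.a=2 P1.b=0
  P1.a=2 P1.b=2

missing: P1.a=0 P1.b=2

outcome vector order: (P1.a,P1.b)
under PSO → 00; 02; 20; 22
PSO∖claimed = {02}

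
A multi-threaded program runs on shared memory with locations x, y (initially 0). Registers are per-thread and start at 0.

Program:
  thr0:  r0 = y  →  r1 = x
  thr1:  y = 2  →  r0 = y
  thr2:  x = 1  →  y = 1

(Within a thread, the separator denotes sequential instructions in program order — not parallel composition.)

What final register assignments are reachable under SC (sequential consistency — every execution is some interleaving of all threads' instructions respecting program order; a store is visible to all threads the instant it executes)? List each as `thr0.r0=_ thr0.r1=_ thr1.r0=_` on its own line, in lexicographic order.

thr0.r0=0 thr0.r1=0 thr1.r0=1
thr0.r0=0 thr0.r1=0 thr1.r0=2
thr0.r0=0 thr0.r1=1 thr1.r0=1
thr0.r0=0 thr0.r1=1 thr1.r0=2
thr0.r0=1 thr0.r1=1 thr1.r0=1
thr0.r0=1 thr0.r1=1 thr1.r0=2
thr0.r0=2 thr0.r1=0 thr1.r0=1
thr0.r0=2 thr0.r1=0 thr1.r0=2
thr0.r0=2 thr0.r1=1 thr1.r0=1
thr0.r0=2 thr0.r1=1 thr1.r0=2

outcome vector order: (thr0.r0,thr0.r1,thr1.r0)
|SC outcomes| = 10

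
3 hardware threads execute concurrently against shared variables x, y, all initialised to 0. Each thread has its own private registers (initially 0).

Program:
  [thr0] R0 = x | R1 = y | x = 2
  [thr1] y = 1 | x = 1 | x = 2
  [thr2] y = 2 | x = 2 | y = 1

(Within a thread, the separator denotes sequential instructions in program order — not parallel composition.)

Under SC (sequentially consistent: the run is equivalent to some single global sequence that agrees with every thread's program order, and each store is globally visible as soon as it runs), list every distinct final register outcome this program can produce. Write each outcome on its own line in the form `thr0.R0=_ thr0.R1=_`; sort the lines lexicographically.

outcome vector order: (thr0.R0,thr0.R1)
|SC outcomes| = 7

thr0.R0=0 thr0.R1=0
thr0.R0=0 thr0.R1=1
thr0.R0=0 thr0.R1=2
thr0.R0=1 thr0.R1=1
thr0.R0=1 thr0.R1=2
thr0.R0=2 thr0.R1=1
thr0.R0=2 thr0.R1=2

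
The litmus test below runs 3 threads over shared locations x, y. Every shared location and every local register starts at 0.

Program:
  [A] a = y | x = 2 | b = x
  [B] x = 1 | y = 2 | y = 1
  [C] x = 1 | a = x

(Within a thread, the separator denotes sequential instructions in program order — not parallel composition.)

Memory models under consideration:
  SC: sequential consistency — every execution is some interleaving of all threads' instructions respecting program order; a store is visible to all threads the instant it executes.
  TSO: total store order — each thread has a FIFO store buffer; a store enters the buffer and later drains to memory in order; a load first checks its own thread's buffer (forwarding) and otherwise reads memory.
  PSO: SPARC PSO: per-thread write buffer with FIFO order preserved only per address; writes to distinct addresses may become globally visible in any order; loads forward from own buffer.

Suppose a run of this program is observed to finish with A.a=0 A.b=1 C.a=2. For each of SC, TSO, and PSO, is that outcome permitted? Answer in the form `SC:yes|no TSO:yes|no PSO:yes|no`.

SC:yes TSO:yes PSO:yes

outcome vector order: (A.a,A.b,C.a)
under SC → <0 1 1> <0 1 2> <0 2 1> <0 2 2> <1 1 1> <1 2 1> <1 2 2> <2 1 1> <2 2 1> <2 2 2>
under TSO → <0 1 1> <0 1 2> <0 2 1> <0 2 2> <1 1 1> <1 2 1> <1 2 2> <2 1 1> <2 2 1> <2 2 2>
under PSO → <0 1 1> <0 1 2> <0 2 1> <0 2 2> <1 1 1> <1 1 2> <1 2 1> <1 2 2> <2 1 1> <2 1 2> <2 2 1> <2 2 2>
target <0 1 2> ∈ {SC,TSO,PSO}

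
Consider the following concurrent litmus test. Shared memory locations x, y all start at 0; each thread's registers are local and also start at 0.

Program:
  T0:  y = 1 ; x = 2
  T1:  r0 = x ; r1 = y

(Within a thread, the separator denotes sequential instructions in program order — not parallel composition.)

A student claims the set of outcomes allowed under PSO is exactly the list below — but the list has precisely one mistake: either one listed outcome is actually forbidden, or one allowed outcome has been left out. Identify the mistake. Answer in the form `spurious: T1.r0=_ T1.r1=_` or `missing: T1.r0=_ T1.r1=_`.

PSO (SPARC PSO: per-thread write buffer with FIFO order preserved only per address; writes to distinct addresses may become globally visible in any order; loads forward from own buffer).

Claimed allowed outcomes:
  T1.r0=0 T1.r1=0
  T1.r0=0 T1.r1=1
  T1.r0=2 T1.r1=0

outcome vector order: (T1.r0,T1.r1)
PSO (4): 00 01 20 21
PSO∖claimed = {21}

missing: T1.r0=2 T1.r1=1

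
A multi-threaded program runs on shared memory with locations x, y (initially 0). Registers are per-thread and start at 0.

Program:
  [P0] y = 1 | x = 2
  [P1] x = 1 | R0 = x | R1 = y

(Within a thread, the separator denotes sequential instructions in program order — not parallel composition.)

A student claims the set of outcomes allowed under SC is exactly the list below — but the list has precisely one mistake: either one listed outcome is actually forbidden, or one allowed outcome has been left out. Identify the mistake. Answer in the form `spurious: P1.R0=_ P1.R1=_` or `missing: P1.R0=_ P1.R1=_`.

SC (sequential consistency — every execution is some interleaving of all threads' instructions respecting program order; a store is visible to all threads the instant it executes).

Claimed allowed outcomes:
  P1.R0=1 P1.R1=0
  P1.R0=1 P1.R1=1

outcome vector order: (P1.R0,P1.R1)
SC (3): <1 0> <1 1> <2 1>
SC∖claimed = {<2 1>}

missing: P1.R0=2 P1.R1=1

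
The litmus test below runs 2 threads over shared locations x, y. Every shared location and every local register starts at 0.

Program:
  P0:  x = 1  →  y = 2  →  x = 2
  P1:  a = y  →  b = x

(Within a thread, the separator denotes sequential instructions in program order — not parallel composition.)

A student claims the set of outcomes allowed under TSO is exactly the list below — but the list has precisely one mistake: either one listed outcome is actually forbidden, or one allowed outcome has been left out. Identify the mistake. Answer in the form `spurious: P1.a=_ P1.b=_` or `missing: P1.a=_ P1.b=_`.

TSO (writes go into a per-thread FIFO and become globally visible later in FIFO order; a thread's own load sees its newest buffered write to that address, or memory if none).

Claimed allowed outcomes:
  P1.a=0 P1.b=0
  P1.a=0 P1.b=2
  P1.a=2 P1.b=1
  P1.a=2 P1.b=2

outcome vector order: (P1.a,P1.b)
TSO: 5 outcomes — {<0 0>; <0 1>; <0 2>; <2 1>; <2 2>}
TSO∖claimed = {<0 1>}

missing: P1.a=0 P1.b=1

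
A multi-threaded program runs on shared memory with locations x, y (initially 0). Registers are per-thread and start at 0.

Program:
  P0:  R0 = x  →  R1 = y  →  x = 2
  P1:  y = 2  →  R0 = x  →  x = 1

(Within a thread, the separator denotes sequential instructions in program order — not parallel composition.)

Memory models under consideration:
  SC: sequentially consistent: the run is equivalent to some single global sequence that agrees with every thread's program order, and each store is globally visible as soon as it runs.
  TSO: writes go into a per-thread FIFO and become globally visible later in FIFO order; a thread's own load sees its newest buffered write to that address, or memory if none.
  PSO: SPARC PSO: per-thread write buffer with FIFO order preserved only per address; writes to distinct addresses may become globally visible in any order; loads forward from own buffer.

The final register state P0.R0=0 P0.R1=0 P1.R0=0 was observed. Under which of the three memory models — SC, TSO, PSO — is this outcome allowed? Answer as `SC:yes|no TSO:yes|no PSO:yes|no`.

outcome vector order: (P0.R0,P0.R1,P1.R0)
SC: 5 outcomes — {(0,0,0); (0,0,2); (0,2,0); (0,2,2); (1,2,0)}
TSO: 5 outcomes — {(0,0,0); (0,0,2); (0,2,0); (0,2,2); (1,2,0)}
PSO: 6 outcomes — {(0,0,0); (0,0,2); (0,2,0); (0,2,2); (1,0,0); (1,2,0)}
target (0,0,0) ∈ {SC,TSO,PSO}

SC:yes TSO:yes PSO:yes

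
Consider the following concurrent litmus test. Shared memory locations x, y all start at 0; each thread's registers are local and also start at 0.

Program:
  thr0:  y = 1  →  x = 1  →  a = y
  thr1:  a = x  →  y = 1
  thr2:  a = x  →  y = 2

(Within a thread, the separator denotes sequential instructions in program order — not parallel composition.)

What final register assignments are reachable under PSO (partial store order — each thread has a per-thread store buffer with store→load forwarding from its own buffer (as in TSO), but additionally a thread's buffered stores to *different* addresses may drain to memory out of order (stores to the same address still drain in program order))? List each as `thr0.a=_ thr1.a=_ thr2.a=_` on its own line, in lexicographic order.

outcome vector order: (thr0.a,thr1.a,thr2.a)
|PSO outcomes| = 8

thr0.a=1 thr1.a=0 thr2.a=0
thr0.a=1 thr1.a=0 thr2.a=1
thr0.a=1 thr1.a=1 thr2.a=0
thr0.a=1 thr1.a=1 thr2.a=1
thr0.a=2 thr1.a=0 thr2.a=0
thr0.a=2 thr1.a=0 thr2.a=1
thr0.a=2 thr1.a=1 thr2.a=0
thr0.a=2 thr1.a=1 thr2.a=1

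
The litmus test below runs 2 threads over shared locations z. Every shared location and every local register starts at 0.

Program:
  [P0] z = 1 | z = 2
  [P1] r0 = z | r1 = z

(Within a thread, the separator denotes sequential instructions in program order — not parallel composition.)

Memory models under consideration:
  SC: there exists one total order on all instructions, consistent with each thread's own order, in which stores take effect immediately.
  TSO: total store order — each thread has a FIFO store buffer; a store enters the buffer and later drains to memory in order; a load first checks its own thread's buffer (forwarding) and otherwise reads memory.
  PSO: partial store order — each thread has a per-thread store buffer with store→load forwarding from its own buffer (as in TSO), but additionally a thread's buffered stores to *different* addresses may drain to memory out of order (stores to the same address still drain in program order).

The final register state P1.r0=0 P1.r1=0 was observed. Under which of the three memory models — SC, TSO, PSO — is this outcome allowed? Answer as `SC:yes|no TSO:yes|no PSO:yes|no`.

outcome vector order: (P1.r0,P1.r1)
under SC → 00, 01, 02, 11, 12, 22
under TSO → 00, 01, 02, 11, 12, 22
under PSO → 00, 01, 02, 11, 12, 22
target 00 ∈ {SC,TSO,PSO}

SC:yes TSO:yes PSO:yes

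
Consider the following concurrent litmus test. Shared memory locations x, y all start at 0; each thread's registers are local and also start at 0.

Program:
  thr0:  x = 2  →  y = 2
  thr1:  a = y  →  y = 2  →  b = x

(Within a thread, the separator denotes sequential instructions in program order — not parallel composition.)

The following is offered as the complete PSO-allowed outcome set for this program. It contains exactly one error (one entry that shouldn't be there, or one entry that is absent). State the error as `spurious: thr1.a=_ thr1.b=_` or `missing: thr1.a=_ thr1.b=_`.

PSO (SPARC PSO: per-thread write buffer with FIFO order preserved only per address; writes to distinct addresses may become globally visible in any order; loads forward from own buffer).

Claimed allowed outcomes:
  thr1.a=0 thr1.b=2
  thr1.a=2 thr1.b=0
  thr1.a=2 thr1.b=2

missing: thr1.a=0 thr1.b=0

outcome vector order: (thr1.a,thr1.b)
PSO: 4 outcomes — {<0 0> <0 2> <2 0> <2 2>}
PSO∖claimed = {<0 0>}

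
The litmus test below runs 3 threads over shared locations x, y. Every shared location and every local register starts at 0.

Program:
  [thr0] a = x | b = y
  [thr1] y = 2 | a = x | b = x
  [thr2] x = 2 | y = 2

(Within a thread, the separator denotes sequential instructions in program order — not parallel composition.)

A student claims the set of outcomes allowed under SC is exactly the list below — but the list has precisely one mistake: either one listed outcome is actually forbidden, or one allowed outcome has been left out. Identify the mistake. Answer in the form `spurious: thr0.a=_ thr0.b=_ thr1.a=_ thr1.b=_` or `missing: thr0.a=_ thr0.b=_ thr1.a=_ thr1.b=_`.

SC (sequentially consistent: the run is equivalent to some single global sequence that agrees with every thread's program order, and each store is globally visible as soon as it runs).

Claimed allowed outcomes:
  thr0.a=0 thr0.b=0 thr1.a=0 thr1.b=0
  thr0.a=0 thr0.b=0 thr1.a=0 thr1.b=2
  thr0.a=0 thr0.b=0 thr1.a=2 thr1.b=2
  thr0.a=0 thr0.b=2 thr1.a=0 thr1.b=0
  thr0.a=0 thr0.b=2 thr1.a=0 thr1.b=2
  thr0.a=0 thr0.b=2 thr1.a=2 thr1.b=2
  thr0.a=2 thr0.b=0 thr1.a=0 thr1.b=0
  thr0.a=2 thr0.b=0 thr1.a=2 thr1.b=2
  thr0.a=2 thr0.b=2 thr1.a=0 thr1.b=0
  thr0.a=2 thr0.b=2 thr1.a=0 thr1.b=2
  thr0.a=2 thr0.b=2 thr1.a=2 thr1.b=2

outcome vector order: (thr0.a,thr0.b,thr1.a,thr1.b)
SC: 10 outcomes — {0/0/0/0, 0/0/0/2, 0/0/2/2, 0/2/0/0, 0/2/0/2, 0/2/2/2, 2/0/2/2, 2/2/0/0, 2/2/0/2, 2/2/2/2}
claimed∖SC = {2/0/0/0}

spurious: thr0.a=2 thr0.b=0 thr1.a=0 thr1.b=0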